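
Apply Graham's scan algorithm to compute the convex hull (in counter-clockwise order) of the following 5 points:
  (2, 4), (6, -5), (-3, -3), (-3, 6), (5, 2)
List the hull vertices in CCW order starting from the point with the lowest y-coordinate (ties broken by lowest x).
Hull (CCW) = [(6, -5), (5, 2), (2, 4), (-3, 6), (-3, -3)]

Graham scan procedure:
  1. Find the pivot p₀ = point with lowest y (tie → lowest x): (6, -5).
  2. Sort the remaining points by polar angle around p₀.
  3. Walk through sorted points, maintaining a stack; pop the top while the last three entries make a non-left turn (cross product ≤ 0).
  4. Final stack is the convex hull in CCW order: (6, -5), (5, 2), (2, 4), (-3, 6), (-3, -3).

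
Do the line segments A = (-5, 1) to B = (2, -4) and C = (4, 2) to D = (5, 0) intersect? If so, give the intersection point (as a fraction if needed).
No (intersection of containing lines falls outside at least one segment)

Parametrize and solve: t = 19/9, s = 52/9. At least one of these is outside [0, 1], so the segments do not intersect.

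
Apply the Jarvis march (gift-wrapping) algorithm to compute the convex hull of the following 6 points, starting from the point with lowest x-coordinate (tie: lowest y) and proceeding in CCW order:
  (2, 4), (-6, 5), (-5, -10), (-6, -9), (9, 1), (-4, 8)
Hull (CCW) = [(-6, -9), (-5, -10), (9, 1), (-4, 8), (-6, 5)]

Jarvis march: at each step, from the current hull vertex p, select the next vertex q as the point such that every other point lies strictly to the left of (or on) the directed line p → q. (Equivalently: for every other point r, the cross product (q − p) × (r − p) ≥ 0.)
Starting point (lowest x, tie lowest y): (-6, -9). Wrap until returning to start. Resulting hull: (-6, -9), (-5, -10), (9, 1), (-4, 8), (-6, 5).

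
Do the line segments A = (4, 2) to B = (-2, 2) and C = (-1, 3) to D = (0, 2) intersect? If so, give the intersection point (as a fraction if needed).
Yes; intersection at (0, 2) (t = 2/3 on AB, s = 1 on CD)

Parametrize AB as A + t(B − A) = (4 + -6 t, 2 + 0 t) and CD as C + s(D − C) = (-1 + 1 s, 3 + -1 s). Solve the linear system for (t, s). Determinant = -6 ≠ 0, so a unique intersection of the containing lines exists. Solution: t = 2/3, s = 1 — both in [0, 1], so the segments cross. Intersection point: (0, 2).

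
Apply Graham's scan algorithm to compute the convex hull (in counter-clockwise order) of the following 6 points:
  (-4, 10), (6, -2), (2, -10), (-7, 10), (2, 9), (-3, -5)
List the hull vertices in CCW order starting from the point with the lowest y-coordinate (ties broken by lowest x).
Hull (CCW) = [(2, -10), (6, -2), (2, 9), (-4, 10), (-7, 10), (-3, -5)]

Graham scan procedure:
  1. Find the pivot p₀ = point with lowest y (tie → lowest x): (2, -10).
  2. Sort the remaining points by polar angle around p₀.
  3. Walk through sorted points, maintaining a stack; pop the top while the last three entries make a non-left turn (cross product ≤ 0).
  4. Final stack is the convex hull in CCW order: (2, -10), (6, -2), (2, 9), (-4, 10), (-7, 10), (-3, -5).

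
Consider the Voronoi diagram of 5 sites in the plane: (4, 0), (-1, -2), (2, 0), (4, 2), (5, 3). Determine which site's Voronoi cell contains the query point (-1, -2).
Nearest site = (-1, -2)

The Voronoi cell of site s contains exactly those query points closer to s than to any other site. Compute squared distances from q = (-1, -2) to each site:
  (-1 − -1)² + (-2 − -2)² = 0
  (2 − -1)² + (0 − -2)² = 13
  (4 − -1)² + (0 − -2)² = 29
  (4 − -1)² + (2 − -2)² = 41
  (5 − -1)² + (3 − -2)² = 61
Minimum is attained by (-1, -2), so q lies in its Voronoi cell.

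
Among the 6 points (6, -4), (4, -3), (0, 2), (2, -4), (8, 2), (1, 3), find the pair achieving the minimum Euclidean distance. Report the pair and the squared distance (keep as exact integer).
Pair = ((0, 2), (1, 3)); squared distance = 2

Compute all C(6, 2) = 15 pairwise squared distances (x_i − x_j)² + (y_i − y_j)². The minimum is 2, attained by the pair ((0, 2), (1, 3)).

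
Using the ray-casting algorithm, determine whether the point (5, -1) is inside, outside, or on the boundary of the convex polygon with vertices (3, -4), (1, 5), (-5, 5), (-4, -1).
The point (5, -1) lies strictly outside the polygon

Cast a horizontal ray to the right from the query point and count how many polygon edges it crosses (each edge strictly once or zero times, handled with the usual half-open convention). 
Parity of crossings → even ⇒ outside.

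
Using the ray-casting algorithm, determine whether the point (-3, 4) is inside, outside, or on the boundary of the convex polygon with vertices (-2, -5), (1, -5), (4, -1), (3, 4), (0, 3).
The point (-3, 4) lies strictly outside the polygon

Cast a horizontal ray to the right from the query point and count how many polygon edges it crosses (each edge strictly once or zero times, handled with the usual half-open convention). 
Parity of crossings → even ⇒ outside.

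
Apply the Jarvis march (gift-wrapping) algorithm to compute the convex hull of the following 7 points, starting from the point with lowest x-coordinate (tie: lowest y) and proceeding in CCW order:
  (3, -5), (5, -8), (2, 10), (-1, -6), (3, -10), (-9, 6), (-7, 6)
Hull (CCW) = [(-9, 6), (-1, -6), (3, -10), (5, -8), (2, 10)]

Jarvis march: at each step, from the current hull vertex p, select the next vertex q as the point such that every other point lies strictly to the left of (or on) the directed line p → q. (Equivalently: for every other point r, the cross product (q − p) × (r − p) ≥ 0.)
Starting point (lowest x, tie lowest y): (-9, 6). Wrap until returning to start. Resulting hull: (-9, 6), (-1, -6), (3, -10), (5, -8), (2, 10).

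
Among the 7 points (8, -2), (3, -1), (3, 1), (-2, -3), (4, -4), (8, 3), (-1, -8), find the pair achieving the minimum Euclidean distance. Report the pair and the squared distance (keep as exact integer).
Pair = ((3, -1), (3, 1)); squared distance = 4

Compute all C(7, 2) = 21 pairwise squared distances (x_i − x_j)² + (y_i − y_j)². The minimum is 4, attained by the pair ((3, -1), (3, 1)).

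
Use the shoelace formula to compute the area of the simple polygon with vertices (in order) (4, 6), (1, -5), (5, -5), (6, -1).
Area = 59/2

Shoelace formula: Area = (1/2) |Σ_i (x_i · y_{i+1} − x_{i+1} · y_i)| (indices mod n). Compute each cross term:
  (4)(-5) − (1)(6) = -26
  (1)(-5) − (5)(-5) = 20
  (5)(-1) − (6)(-5) = 25
  (6)(6) − (4)(-1) = 40
Sum = 59, so (signed) Area = 59/2 = 59/2, |Area| = 59/2.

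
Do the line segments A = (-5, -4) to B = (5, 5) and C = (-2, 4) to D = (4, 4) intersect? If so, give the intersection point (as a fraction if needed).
Yes; intersection at (35/9, 4) (t = 8/9 on AB, s = 53/54 on CD)

Parametrize AB as A + t(B − A) = (-5 + 10 t, -4 + 9 t) and CD as C + s(D − C) = (-2 + 6 s, 4 + 0 s). Solve the linear system for (t, s). Determinant = 54 ≠ 0, so a unique intersection of the containing lines exists. Solution: t = 8/9, s = 53/54 — both in [0, 1], so the segments cross. Intersection point: (35/9, 4).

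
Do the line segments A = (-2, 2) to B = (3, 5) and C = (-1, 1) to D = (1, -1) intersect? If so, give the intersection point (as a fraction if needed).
No (intersection of containing lines falls outside at least one segment)

Parametrize and solve: t = 0, s = -1/2. At least one of these is outside [0, 1], so the segments do not intersect.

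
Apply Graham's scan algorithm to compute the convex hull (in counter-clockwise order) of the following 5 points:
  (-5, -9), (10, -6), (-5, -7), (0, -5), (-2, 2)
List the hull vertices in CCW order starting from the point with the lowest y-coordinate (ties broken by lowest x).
Hull (CCW) = [(-5, -9), (10, -6), (-2, 2), (-5, -7)]

Graham scan procedure:
  1. Find the pivot p₀ = point with lowest y (tie → lowest x): (-5, -9).
  2. Sort the remaining points by polar angle around p₀.
  3. Walk through sorted points, maintaining a stack; pop the top while the last three entries make a non-left turn (cross product ≤ 0).
  4. Final stack is the convex hull in CCW order: (-5, -9), (10, -6), (-2, 2), (-5, -7).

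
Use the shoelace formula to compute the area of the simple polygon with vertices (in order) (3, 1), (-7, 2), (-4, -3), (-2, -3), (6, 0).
Area = 36

Shoelace formula: Area = (1/2) |Σ_i (x_i · y_{i+1} − x_{i+1} · y_i)| (indices mod n). Compute each cross term:
  (3)(2) − (-7)(1) = 13
  (-7)(-3) − (-4)(2) = 29
  (-4)(-3) − (-2)(-3) = 6
  (-2)(0) − (6)(-3) = 18
  (6)(1) − (3)(0) = 6
Sum = 72, so (signed) Area = 72/2 = 36, |Area| = 36.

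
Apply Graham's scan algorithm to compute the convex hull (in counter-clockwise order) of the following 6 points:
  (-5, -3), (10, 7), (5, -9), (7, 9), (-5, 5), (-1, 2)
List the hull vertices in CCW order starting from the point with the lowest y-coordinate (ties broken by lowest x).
Hull (CCW) = [(5, -9), (10, 7), (7, 9), (-5, 5), (-5, -3)]

Graham scan procedure:
  1. Find the pivot p₀ = point with lowest y (tie → lowest x): (5, -9).
  2. Sort the remaining points by polar angle around p₀.
  3. Walk through sorted points, maintaining a stack; pop the top while the last three entries make a non-left turn (cross product ≤ 0).
  4. Final stack is the convex hull in CCW order: (5, -9), (10, 7), (7, 9), (-5, 5), (-5, -3).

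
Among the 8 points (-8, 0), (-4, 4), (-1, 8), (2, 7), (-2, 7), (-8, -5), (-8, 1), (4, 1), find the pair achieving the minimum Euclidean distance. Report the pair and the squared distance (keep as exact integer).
Pair = ((-8, 0), (-8, 1)); squared distance = 1

Compute all C(8, 2) = 28 pairwise squared distances (x_i − x_j)² + (y_i − y_j)². The minimum is 1, attained by the pair ((-8, 0), (-8, 1)).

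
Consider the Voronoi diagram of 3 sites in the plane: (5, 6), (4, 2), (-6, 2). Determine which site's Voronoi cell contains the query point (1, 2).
Nearest site = (4, 2)

The Voronoi cell of site s contains exactly those query points closer to s than to any other site. Compute squared distances from q = (1, 2) to each site:
  (4 − 1)² + (2 − 2)² = 9
  (5 − 1)² + (6 − 2)² = 32
  (-6 − 1)² + (2 − 2)² = 49
Minimum is attained by (4, 2), so q lies in its Voronoi cell.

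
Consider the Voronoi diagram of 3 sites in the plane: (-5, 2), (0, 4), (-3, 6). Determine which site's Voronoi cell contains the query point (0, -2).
Nearest site = (0, 4)

The Voronoi cell of site s contains exactly those query points closer to s than to any other site. Compute squared distances from q = (0, -2) to each site:
  (0 − 0)² + (4 − -2)² = 36
  (-5 − 0)² + (2 − -2)² = 41
  (-3 − 0)² + (6 − -2)² = 73
Minimum is attained by (0, 4), so q lies in its Voronoi cell.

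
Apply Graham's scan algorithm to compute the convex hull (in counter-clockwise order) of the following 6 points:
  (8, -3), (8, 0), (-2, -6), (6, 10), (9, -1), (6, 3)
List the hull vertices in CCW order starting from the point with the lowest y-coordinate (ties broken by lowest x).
Hull (CCW) = [(-2, -6), (8, -3), (9, -1), (6, 10)]

Graham scan procedure:
  1. Find the pivot p₀ = point with lowest y (tie → lowest x): (-2, -6).
  2. Sort the remaining points by polar angle around p₀.
  3. Walk through sorted points, maintaining a stack; pop the top while the last three entries make a non-left turn (cross product ≤ 0).
  4. Final stack is the convex hull in CCW order: (-2, -6), (8, -3), (9, -1), (6, 10).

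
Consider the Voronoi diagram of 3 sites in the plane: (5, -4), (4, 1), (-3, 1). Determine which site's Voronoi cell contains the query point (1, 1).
Nearest site = (4, 1)

The Voronoi cell of site s contains exactly those query points closer to s than to any other site. Compute squared distances from q = (1, 1) to each site:
  (4 − 1)² + (1 − 1)² = 9
  (-3 − 1)² + (1 − 1)² = 16
  (5 − 1)² + (-4 − 1)² = 41
Minimum is attained by (4, 1), so q lies in its Voronoi cell.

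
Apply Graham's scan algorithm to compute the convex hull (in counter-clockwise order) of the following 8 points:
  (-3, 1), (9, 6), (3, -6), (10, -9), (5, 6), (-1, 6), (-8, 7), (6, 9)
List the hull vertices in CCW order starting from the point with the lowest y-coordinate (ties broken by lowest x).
Hull (CCW) = [(10, -9), (9, 6), (6, 9), (-8, 7), (-3, 1), (3, -6)]

Graham scan procedure:
  1. Find the pivot p₀ = point with lowest y (tie → lowest x): (10, -9).
  2. Sort the remaining points by polar angle around p₀.
  3. Walk through sorted points, maintaining a stack; pop the top while the last three entries make a non-left turn (cross product ≤ 0).
  4. Final stack is the convex hull in CCW order: (10, -9), (9, 6), (6, 9), (-8, 7), (-3, 1), (3, -6).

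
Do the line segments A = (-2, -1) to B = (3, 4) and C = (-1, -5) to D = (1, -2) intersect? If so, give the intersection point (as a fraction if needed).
No (intersection of containing lines falls outside at least one segment)

Parametrize and solve: t = 11/5, s = 5. At least one of these is outside [0, 1], so the segments do not intersect.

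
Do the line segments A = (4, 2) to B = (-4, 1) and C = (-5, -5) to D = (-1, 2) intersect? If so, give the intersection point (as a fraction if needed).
Yes; intersection at (-18/13, 69/52) (t = 35/52 on AB, s = 47/52 on CD)

Parametrize AB as A + t(B − A) = (4 + -8 t, 2 + -1 t) and CD as C + s(D − C) = (-5 + 4 s, -5 + 7 s). Solve the linear system for (t, s). Determinant = 52 ≠ 0, so a unique intersection of the containing lines exists. Solution: t = 35/52, s = 47/52 — both in [0, 1], so the segments cross. Intersection point: (-18/13, 69/52).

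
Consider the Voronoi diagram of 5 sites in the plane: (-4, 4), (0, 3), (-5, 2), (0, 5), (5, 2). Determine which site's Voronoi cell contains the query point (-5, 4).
Nearest site = (-4, 4)

The Voronoi cell of site s contains exactly those query points closer to s than to any other site. Compute squared distances from q = (-5, 4) to each site:
  (-4 − -5)² + (4 − 4)² = 1
  (-5 − -5)² + (2 − 4)² = 4
  (0 − -5)² + (3 − 4)² = 26
  (0 − -5)² + (5 − 4)² = 26
  (5 − -5)² + (2 − 4)² = 104
Minimum is attained by (-4, 4), so q lies in its Voronoi cell.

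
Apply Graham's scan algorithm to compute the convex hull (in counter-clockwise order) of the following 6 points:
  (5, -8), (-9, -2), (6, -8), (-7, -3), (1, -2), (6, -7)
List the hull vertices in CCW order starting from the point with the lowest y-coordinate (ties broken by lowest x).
Hull (CCW) = [(5, -8), (6, -8), (6, -7), (1, -2), (-9, -2), (-7, -3)]

Graham scan procedure:
  1. Find the pivot p₀ = point with lowest y (tie → lowest x): (5, -8).
  2. Sort the remaining points by polar angle around p₀.
  3. Walk through sorted points, maintaining a stack; pop the top while the last three entries make a non-left turn (cross product ≤ 0).
  4. Final stack is the convex hull in CCW order: (5, -8), (6, -8), (6, -7), (1, -2), (-9, -2), (-7, -3).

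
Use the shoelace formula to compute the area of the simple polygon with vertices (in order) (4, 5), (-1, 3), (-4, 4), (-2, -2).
Area = 39/2

Shoelace formula: Area = (1/2) |Σ_i (x_i · y_{i+1} − x_{i+1} · y_i)| (indices mod n). Compute each cross term:
  (4)(3) − (-1)(5) = 17
  (-1)(4) − (-4)(3) = 8
  (-4)(-2) − (-2)(4) = 16
  (-2)(5) − (4)(-2) = -2
Sum = 39, so (signed) Area = 39/2 = 39/2, |Area| = 39/2.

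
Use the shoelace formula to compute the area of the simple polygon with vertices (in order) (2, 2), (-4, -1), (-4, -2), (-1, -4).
Area = 15

Shoelace formula: Area = (1/2) |Σ_i (x_i · y_{i+1} − x_{i+1} · y_i)| (indices mod n). Compute each cross term:
  (2)(-1) − (-4)(2) = 6
  (-4)(-2) − (-4)(-1) = 4
  (-4)(-4) − (-1)(-2) = 14
  (-1)(2) − (2)(-4) = 6
Sum = 30, so (signed) Area = 30/2 = 15, |Area| = 15.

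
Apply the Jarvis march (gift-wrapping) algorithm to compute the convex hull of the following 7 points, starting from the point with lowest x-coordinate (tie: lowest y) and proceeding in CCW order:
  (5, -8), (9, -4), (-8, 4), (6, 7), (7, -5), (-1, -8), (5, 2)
Hull (CCW) = [(-8, 4), (-1, -8), (5, -8), (9, -4), (6, 7)]

Jarvis march: at each step, from the current hull vertex p, select the next vertex q as the point such that every other point lies strictly to the left of (or on) the directed line p → q. (Equivalently: for every other point r, the cross product (q − p) × (r − p) ≥ 0.)
Starting point (lowest x, tie lowest y): (-8, 4). Wrap until returning to start. Resulting hull: (-8, 4), (-1, -8), (5, -8), (9, -4), (6, 7).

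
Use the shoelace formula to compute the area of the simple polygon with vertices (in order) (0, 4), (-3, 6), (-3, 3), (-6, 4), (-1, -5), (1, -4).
Area = 37

Shoelace formula: Area = (1/2) |Σ_i (x_i · y_{i+1} − x_{i+1} · y_i)| (indices mod n). Compute each cross term:
  (0)(6) − (-3)(4) = 12
  (-3)(3) − (-3)(6) = 9
  (-3)(4) − (-6)(3) = 6
  (-6)(-5) − (-1)(4) = 34
  (-1)(-4) − (1)(-5) = 9
  (1)(4) − (0)(-4) = 4
Sum = 74, so (signed) Area = 74/2 = 37, |Area| = 37.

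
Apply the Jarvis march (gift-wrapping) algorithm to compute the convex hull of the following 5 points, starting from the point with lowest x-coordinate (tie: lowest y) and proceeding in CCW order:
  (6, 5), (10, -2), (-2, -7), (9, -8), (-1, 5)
Hull (CCW) = [(-2, -7), (9, -8), (10, -2), (6, 5), (-1, 5)]

Jarvis march: at each step, from the current hull vertex p, select the next vertex q as the point such that every other point lies strictly to the left of (or on) the directed line p → q. (Equivalently: for every other point r, the cross product (q − p) × (r − p) ≥ 0.)
Starting point (lowest x, tie lowest y): (-2, -7). Wrap until returning to start. Resulting hull: (-2, -7), (9, -8), (10, -2), (6, 5), (-1, 5).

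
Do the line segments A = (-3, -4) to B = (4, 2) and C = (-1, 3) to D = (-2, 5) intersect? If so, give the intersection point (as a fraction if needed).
No (intersection of containing lines falls outside at least one segment)

Parametrize and solve: t = 11/20, s = -37/20. At least one of these is outside [0, 1], so the segments do not intersect.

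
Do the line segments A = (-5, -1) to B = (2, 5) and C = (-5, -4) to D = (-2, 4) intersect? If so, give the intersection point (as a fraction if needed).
Yes; intersection at (-127/38, 8/19) (t = 9/38 on AB, s = 21/38 on CD)

Parametrize AB as A + t(B − A) = (-5 + 7 t, -1 + 6 t) and CD as C + s(D − C) = (-5 + 3 s, -4 + 8 s). Solve the linear system for (t, s). Determinant = -38 ≠ 0, so a unique intersection of the containing lines exists. Solution: t = 9/38, s = 21/38 — both in [0, 1], so the segments cross. Intersection point: (-127/38, 8/19).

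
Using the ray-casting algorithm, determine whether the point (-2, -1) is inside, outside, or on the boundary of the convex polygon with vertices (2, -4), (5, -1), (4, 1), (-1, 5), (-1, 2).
The point (-2, -1) lies strictly outside the polygon

Cast a horizontal ray to the right from the query point and count how many polygon edges it crosses (each edge strictly once or zero times, handled with the usual half-open convention). 
Parity of crossings → even ⇒ outside.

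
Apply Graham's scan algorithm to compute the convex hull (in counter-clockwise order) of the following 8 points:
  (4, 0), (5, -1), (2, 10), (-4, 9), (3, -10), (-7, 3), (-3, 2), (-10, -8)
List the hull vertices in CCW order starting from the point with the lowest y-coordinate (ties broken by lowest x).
Hull (CCW) = [(3, -10), (5, -1), (2, 10), (-4, 9), (-7, 3), (-10, -8)]

Graham scan procedure:
  1. Find the pivot p₀ = point with lowest y (tie → lowest x): (3, -10).
  2. Sort the remaining points by polar angle around p₀.
  3. Walk through sorted points, maintaining a stack; pop the top while the last three entries make a non-left turn (cross product ≤ 0).
  4. Final stack is the convex hull in CCW order: (3, -10), (5, -1), (2, 10), (-4, 9), (-7, 3), (-10, -8).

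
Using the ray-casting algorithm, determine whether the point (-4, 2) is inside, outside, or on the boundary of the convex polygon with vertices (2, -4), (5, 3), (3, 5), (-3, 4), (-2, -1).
The point (-4, 2) lies strictly outside the polygon

Cast a horizontal ray to the right from the query point and count how many polygon edges it crosses (each edge strictly once or zero times, handled with the usual half-open convention). 
Parity of crossings → even ⇒ outside.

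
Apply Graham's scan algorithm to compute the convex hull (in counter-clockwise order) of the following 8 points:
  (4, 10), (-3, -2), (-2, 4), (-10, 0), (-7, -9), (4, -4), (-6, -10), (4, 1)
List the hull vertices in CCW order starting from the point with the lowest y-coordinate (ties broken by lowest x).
Hull (CCW) = [(-6, -10), (4, -4), (4, 10), (-10, 0), (-7, -9)]

Graham scan procedure:
  1. Find the pivot p₀ = point with lowest y (tie → lowest x): (-6, -10).
  2. Sort the remaining points by polar angle around p₀.
  3. Walk through sorted points, maintaining a stack; pop the top while the last three entries make a non-left turn (cross product ≤ 0).
  4. Final stack is the convex hull in CCW order: (-6, -10), (4, -4), (4, 10), (-10, 0), (-7, -9).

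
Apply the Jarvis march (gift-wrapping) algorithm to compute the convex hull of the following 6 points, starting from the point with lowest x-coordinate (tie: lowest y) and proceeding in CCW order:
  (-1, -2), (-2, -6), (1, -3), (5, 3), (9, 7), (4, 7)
Hull (CCW) = [(-2, -6), (1, -3), (9, 7), (4, 7), (-1, -2)]

Jarvis march: at each step, from the current hull vertex p, select the next vertex q as the point such that every other point lies strictly to the left of (or on) the directed line p → q. (Equivalently: for every other point r, the cross product (q − p) × (r − p) ≥ 0.)
Starting point (lowest x, tie lowest y): (-2, -6). Wrap until returning to start. Resulting hull: (-2, -6), (1, -3), (9, 7), (4, 7), (-1, -2).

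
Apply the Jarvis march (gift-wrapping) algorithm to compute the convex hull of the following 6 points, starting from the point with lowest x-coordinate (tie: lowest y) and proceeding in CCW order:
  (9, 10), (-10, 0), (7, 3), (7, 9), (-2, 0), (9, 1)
Hull (CCW) = [(-10, 0), (-2, 0), (9, 1), (9, 10), (7, 9)]

Jarvis march: at each step, from the current hull vertex p, select the next vertex q as the point such that every other point lies strictly to the left of (or on) the directed line p → q. (Equivalently: for every other point r, the cross product (q − p) × (r − p) ≥ 0.)
Starting point (lowest x, tie lowest y): (-10, 0). Wrap until returning to start. Resulting hull: (-10, 0), (-2, 0), (9, 1), (9, 10), (7, 9).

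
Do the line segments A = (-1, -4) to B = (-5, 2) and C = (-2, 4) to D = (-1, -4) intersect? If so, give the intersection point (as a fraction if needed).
Yes; intersection at (-1, -4) (t = 0 on AB, s = 1 on CD)

Parametrize AB as A + t(B − A) = (-1 + -4 t, -4 + 6 t) and CD as C + s(D − C) = (-2 + 1 s, 4 + -8 s). Solve the linear system for (t, s). Determinant = -26 ≠ 0, so a unique intersection of the containing lines exists. Solution: t = 0, s = 1 — both in [0, 1], so the segments cross. Intersection point: (-1, -4).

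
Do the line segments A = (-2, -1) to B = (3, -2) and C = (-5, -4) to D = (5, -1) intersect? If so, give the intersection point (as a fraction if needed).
Yes; intersection at (11/5, -46/25) (t = 21/25 on AB, s = 18/25 on CD)

Parametrize AB as A + t(B − A) = (-2 + 5 t, -1 + -1 t) and CD as C + s(D − C) = (-5 + 10 s, -4 + 3 s). Solve the linear system for (t, s). Determinant = -25 ≠ 0, so a unique intersection of the containing lines exists. Solution: t = 21/25, s = 18/25 — both in [0, 1], so the segments cross. Intersection point: (11/5, -46/25).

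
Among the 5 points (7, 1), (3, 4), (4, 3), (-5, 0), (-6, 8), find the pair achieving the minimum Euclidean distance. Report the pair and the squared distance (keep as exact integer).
Pair = ((3, 4), (4, 3)); squared distance = 2

Compute all C(5, 2) = 10 pairwise squared distances (x_i − x_j)² + (y_i − y_j)². The minimum is 2, attained by the pair ((3, 4), (4, 3)).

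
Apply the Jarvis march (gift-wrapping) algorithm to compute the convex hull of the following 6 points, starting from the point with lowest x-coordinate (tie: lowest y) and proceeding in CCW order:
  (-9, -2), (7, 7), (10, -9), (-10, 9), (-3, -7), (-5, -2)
Hull (CCW) = [(-10, 9), (-9, -2), (-3, -7), (10, -9), (7, 7)]

Jarvis march: at each step, from the current hull vertex p, select the next vertex q as the point such that every other point lies strictly to the left of (or on) the directed line p → q. (Equivalently: for every other point r, the cross product (q − p) × (r − p) ≥ 0.)
Starting point (lowest x, tie lowest y): (-10, 9). Wrap until returning to start. Resulting hull: (-10, 9), (-9, -2), (-3, -7), (10, -9), (7, 7).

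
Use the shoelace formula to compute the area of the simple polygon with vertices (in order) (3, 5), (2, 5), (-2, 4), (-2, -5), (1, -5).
Area = 38

Shoelace formula: Area = (1/2) |Σ_i (x_i · y_{i+1} − x_{i+1} · y_i)| (indices mod n). Compute each cross term:
  (3)(5) − (2)(5) = 5
  (2)(4) − (-2)(5) = 18
  (-2)(-5) − (-2)(4) = 18
  (-2)(-5) − (1)(-5) = 15
  (1)(5) − (3)(-5) = 20
Sum = 76, so (signed) Area = 76/2 = 38, |Area| = 38.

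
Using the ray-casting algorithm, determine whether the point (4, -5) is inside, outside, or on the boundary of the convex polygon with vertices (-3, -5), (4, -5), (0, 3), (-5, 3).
The point (4, -5) lies on the polygon boundary

Boundary check: the query satisfies the collinearity and bounding-box conditions for some polygon edge, so it lies exactly on the boundary.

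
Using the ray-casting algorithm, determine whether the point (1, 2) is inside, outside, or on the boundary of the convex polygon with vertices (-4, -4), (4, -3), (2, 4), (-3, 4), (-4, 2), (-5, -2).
The point (1, 2) lies strictly inside the polygon

Cast a horizontal ray to the right from the query point and count how many polygon edges it crosses (each edge strictly once or zero times, handled with the usual half-open convention). 
Parity of crossings → odd ⇒ inside.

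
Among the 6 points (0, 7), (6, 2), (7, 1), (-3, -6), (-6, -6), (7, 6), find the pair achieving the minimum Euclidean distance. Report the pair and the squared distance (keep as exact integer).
Pair = ((6, 2), (7, 1)); squared distance = 2

Compute all C(6, 2) = 15 pairwise squared distances (x_i − x_j)² + (y_i − y_j)². The minimum is 2, attained by the pair ((6, 2), (7, 1)).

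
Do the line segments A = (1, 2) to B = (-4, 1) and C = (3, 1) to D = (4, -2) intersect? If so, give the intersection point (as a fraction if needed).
No (intersection of containing lines falls outside at least one segment)

Parametrize and solve: t = -5/16, s = -7/16. At least one of these is outside [0, 1], so the segments do not intersect.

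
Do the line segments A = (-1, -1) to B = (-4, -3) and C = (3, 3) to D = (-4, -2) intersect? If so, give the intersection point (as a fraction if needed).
No (intersection of containing lines falls outside at least one segment)

Parametrize and solve: t = 8, s = 4. At least one of these is outside [0, 1], so the segments do not intersect.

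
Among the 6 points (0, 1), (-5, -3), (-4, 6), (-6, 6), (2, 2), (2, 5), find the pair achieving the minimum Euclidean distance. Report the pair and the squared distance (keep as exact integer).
Pair = ((-4, 6), (-6, 6)); squared distance = 4

Compute all C(6, 2) = 15 pairwise squared distances (x_i − x_j)² + (y_i − y_j)². The minimum is 4, attained by the pair ((-4, 6), (-6, 6)).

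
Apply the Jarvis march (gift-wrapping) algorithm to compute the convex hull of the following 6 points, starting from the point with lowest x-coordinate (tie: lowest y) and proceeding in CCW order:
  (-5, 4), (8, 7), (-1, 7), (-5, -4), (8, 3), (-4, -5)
Hull (CCW) = [(-5, -4), (-4, -5), (8, 3), (8, 7), (-1, 7), (-5, 4)]

Jarvis march: at each step, from the current hull vertex p, select the next vertex q as the point such that every other point lies strictly to the left of (or on) the directed line p → q. (Equivalently: for every other point r, the cross product (q − p) × (r − p) ≥ 0.)
Starting point (lowest x, tie lowest y): (-5, -4). Wrap until returning to start. Resulting hull: (-5, -4), (-4, -5), (8, 3), (8, 7), (-1, 7), (-5, 4).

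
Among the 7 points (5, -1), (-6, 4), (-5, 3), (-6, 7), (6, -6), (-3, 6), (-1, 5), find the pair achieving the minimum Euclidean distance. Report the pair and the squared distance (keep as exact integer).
Pair = ((-6, 4), (-5, 3)); squared distance = 2

Compute all C(7, 2) = 21 pairwise squared distances (x_i − x_j)² + (y_i − y_j)². The minimum is 2, attained by the pair ((-6, 4), (-5, 3)).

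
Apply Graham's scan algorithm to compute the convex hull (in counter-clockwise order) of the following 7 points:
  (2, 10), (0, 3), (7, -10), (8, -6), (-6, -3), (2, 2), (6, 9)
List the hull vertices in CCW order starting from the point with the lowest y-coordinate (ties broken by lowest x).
Hull (CCW) = [(7, -10), (8, -6), (6, 9), (2, 10), (-6, -3)]

Graham scan procedure:
  1. Find the pivot p₀ = point with lowest y (tie → lowest x): (7, -10).
  2. Sort the remaining points by polar angle around p₀.
  3. Walk through sorted points, maintaining a stack; pop the top while the last three entries make a non-left turn (cross product ≤ 0).
  4. Final stack is the convex hull in CCW order: (7, -10), (8, -6), (6, 9), (2, 10), (-6, -3).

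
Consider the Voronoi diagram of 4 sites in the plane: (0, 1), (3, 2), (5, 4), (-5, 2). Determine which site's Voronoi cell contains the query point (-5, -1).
Nearest site = (-5, 2)

The Voronoi cell of site s contains exactly those query points closer to s than to any other site. Compute squared distances from q = (-5, -1) to each site:
  (-5 − -5)² + (2 − -1)² = 9
  (0 − -5)² + (1 − -1)² = 29
  (3 − -5)² + (2 − -1)² = 73
  (5 − -5)² + (4 − -1)² = 125
Minimum is attained by (-5, 2), so q lies in its Voronoi cell.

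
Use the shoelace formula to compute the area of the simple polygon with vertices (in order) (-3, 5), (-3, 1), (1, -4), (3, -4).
Area = 17

Shoelace formula: Area = (1/2) |Σ_i (x_i · y_{i+1} − x_{i+1} · y_i)| (indices mod n). Compute each cross term:
  (-3)(1) − (-3)(5) = 12
  (-3)(-4) − (1)(1) = 11
  (1)(-4) − (3)(-4) = 8
  (3)(5) − (-3)(-4) = 3
Sum = 34, so (signed) Area = 34/2 = 17, |Area| = 17.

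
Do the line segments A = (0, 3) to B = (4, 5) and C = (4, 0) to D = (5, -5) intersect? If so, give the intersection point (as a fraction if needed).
No (intersection of containing lines falls outside at least one segment)

Parametrize and solve: t = 17/22, s = -10/11. At least one of these is outside [0, 1], so the segments do not intersect.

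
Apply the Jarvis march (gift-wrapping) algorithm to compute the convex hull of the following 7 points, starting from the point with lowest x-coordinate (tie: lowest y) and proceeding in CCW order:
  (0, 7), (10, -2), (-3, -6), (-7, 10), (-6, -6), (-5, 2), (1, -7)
Hull (CCW) = [(-7, 10), (-6, -6), (1, -7), (10, -2), (0, 7)]

Jarvis march: at each step, from the current hull vertex p, select the next vertex q as the point such that every other point lies strictly to the left of (or on) the directed line p → q. (Equivalently: for every other point r, the cross product (q − p) × (r − p) ≥ 0.)
Starting point (lowest x, tie lowest y): (-7, 10). Wrap until returning to start. Resulting hull: (-7, 10), (-6, -6), (1, -7), (10, -2), (0, 7).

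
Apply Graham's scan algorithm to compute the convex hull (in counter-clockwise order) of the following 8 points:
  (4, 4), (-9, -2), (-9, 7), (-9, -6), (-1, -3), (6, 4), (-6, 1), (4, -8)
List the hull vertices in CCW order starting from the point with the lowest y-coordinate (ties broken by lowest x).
Hull (CCW) = [(4, -8), (6, 4), (-9, 7), (-9, -6)]

Graham scan procedure:
  1. Find the pivot p₀ = point with lowest y (tie → lowest x): (4, -8).
  2. Sort the remaining points by polar angle around p₀.
  3. Walk through sorted points, maintaining a stack; pop the top while the last three entries make a non-left turn (cross product ≤ 0).
  4. Final stack is the convex hull in CCW order: (4, -8), (6, 4), (-9, 7), (-9, -6).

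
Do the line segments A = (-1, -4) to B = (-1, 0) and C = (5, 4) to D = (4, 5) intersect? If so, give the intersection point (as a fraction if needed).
No (intersection of containing lines falls outside at least one segment)

Parametrize and solve: t = 7/2, s = 6. At least one of these is outside [0, 1], so the segments do not intersect.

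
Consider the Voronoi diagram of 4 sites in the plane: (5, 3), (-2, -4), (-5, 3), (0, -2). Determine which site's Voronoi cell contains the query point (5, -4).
Nearest site = (0, -2)

The Voronoi cell of site s contains exactly those query points closer to s than to any other site. Compute squared distances from q = (5, -4) to each site:
  (0 − 5)² + (-2 − -4)² = 29
  (-2 − 5)² + (-4 − -4)² = 49
  (5 − 5)² + (3 − -4)² = 49
  (-5 − 5)² + (3 − -4)² = 149
Minimum is attained by (0, -2), so q lies in its Voronoi cell.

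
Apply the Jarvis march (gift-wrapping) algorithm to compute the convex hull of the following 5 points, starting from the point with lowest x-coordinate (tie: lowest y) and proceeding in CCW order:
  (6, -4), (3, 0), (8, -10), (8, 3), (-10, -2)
Hull (CCW) = [(-10, -2), (8, -10), (8, 3)]

Jarvis march: at each step, from the current hull vertex p, select the next vertex q as the point such that every other point lies strictly to the left of (or on) the directed line p → q. (Equivalently: for every other point r, the cross product (q − p) × (r − p) ≥ 0.)
Starting point (lowest x, tie lowest y): (-10, -2). Wrap until returning to start. Resulting hull: (-10, -2), (8, -10), (8, 3).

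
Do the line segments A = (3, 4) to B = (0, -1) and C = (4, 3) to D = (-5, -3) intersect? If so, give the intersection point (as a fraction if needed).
Yes; intersection at (4/3, 11/9) (t = 5/9 on AB, s = 8/27 on CD)

Parametrize AB as A + t(B − A) = (3 + -3 t, 4 + -5 t) and CD as C + s(D − C) = (4 + -9 s, 3 + -6 s). Solve the linear system for (t, s). Determinant = 27 ≠ 0, so a unique intersection of the containing lines exists. Solution: t = 5/9, s = 8/27 — both in [0, 1], so the segments cross. Intersection point: (4/3, 11/9).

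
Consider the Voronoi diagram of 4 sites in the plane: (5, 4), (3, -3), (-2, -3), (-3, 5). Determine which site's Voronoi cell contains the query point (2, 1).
Nearest site = (3, -3)

The Voronoi cell of site s contains exactly those query points closer to s than to any other site. Compute squared distances from q = (2, 1) to each site:
  (3 − 2)² + (-3 − 1)² = 17
  (5 − 2)² + (4 − 1)² = 18
  (-2 − 2)² + (-3 − 1)² = 32
  (-3 − 2)² + (5 − 1)² = 41
Minimum is attained by (3, -3), so q lies in its Voronoi cell.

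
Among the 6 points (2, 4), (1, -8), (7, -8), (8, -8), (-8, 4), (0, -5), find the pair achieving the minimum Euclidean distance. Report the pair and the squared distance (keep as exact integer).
Pair = ((7, -8), (8, -8)); squared distance = 1

Compute all C(6, 2) = 15 pairwise squared distances (x_i − x_j)² + (y_i − y_j)². The minimum is 1, attained by the pair ((7, -8), (8, -8)).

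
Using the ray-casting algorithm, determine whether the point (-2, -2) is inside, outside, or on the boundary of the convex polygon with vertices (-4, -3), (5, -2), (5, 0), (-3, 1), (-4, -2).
The point (-2, -2) lies strictly inside the polygon

Cast a horizontal ray to the right from the query point and count how many polygon edges it crosses (each edge strictly once or zero times, handled with the usual half-open convention). 
Parity of crossings → odd ⇒ inside.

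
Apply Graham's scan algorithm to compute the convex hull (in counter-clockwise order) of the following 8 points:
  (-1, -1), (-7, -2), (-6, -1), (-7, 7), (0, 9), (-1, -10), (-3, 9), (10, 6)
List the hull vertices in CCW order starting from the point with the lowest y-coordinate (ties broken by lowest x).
Hull (CCW) = [(-1, -10), (10, 6), (0, 9), (-3, 9), (-7, 7), (-7, -2)]

Graham scan procedure:
  1. Find the pivot p₀ = point with lowest y (tie → lowest x): (-1, -10).
  2. Sort the remaining points by polar angle around p₀.
  3. Walk through sorted points, maintaining a stack; pop the top while the last three entries make a non-left turn (cross product ≤ 0).
  4. Final stack is the convex hull in CCW order: (-1, -10), (10, 6), (0, 9), (-3, 9), (-7, 7), (-7, -2).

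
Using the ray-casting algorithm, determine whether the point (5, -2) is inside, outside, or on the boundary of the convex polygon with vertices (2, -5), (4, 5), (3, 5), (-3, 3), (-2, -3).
The point (5, -2) lies strictly outside the polygon

Cast a horizontal ray to the right from the query point and count how many polygon edges it crosses (each edge strictly once or zero times, handled with the usual half-open convention). 
Parity of crossings → even ⇒ outside.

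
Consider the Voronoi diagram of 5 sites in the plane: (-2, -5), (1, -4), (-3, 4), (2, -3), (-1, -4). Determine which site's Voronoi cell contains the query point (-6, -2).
Nearest site = (-2, -5)

The Voronoi cell of site s contains exactly those query points closer to s than to any other site. Compute squared distances from q = (-6, -2) to each site:
  (-2 − -6)² + (-5 − -2)² = 25
  (-1 − -6)² + (-4 − -2)² = 29
  (-3 − -6)² + (4 − -2)² = 45
  (1 − -6)² + (-4 − -2)² = 53
  (2 − -6)² + (-3 − -2)² = 65
Minimum is attained by (-2, -5), so q lies in its Voronoi cell.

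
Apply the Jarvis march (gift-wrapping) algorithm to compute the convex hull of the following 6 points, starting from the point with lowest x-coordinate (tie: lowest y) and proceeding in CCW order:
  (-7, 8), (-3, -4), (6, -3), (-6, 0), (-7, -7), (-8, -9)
Hull (CCW) = [(-8, -9), (6, -3), (-7, 8)]

Jarvis march: at each step, from the current hull vertex p, select the next vertex q as the point such that every other point lies strictly to the left of (or on) the directed line p → q. (Equivalently: for every other point r, the cross product (q − p) × (r − p) ≥ 0.)
Starting point (lowest x, tie lowest y): (-8, -9). Wrap until returning to start. Resulting hull: (-8, -9), (6, -3), (-7, 8).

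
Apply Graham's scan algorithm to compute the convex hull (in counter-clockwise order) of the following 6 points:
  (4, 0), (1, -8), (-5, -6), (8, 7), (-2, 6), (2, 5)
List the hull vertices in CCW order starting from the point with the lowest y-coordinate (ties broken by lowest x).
Hull (CCW) = [(1, -8), (8, 7), (-2, 6), (-5, -6)]

Graham scan procedure:
  1. Find the pivot p₀ = point with lowest y (tie → lowest x): (1, -8).
  2. Sort the remaining points by polar angle around p₀.
  3. Walk through sorted points, maintaining a stack; pop the top while the last three entries make a non-left turn (cross product ≤ 0).
  4. Final stack is the convex hull in CCW order: (1, -8), (8, 7), (-2, 6), (-5, -6).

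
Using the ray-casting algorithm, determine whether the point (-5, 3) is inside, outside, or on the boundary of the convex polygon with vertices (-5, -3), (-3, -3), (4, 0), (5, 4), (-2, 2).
The point (-5, 3) lies strictly outside the polygon

Cast a horizontal ray to the right from the query point and count how many polygon edges it crosses (each edge strictly once or zero times, handled with the usual half-open convention). 
Parity of crossings → even ⇒ outside.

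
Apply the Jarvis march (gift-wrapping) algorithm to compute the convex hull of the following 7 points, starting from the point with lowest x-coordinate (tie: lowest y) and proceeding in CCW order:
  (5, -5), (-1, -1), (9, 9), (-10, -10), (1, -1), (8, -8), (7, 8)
Hull (CCW) = [(-10, -10), (8, -8), (9, 9), (7, 8)]

Jarvis march: at each step, from the current hull vertex p, select the next vertex q as the point such that every other point lies strictly to the left of (or on) the directed line p → q. (Equivalently: for every other point r, the cross product (q − p) × (r − p) ≥ 0.)
Starting point (lowest x, tie lowest y): (-10, -10). Wrap until returning to start. Resulting hull: (-10, -10), (8, -8), (9, 9), (7, 8).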